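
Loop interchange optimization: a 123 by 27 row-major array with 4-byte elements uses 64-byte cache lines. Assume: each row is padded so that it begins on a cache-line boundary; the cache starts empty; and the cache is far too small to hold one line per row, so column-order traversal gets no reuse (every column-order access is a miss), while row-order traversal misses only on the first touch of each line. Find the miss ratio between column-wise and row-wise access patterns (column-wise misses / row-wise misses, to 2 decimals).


Each row occupies 27 * 4 = 108 bytes and starts on a line boundary, so it spans ceil(108 / 64) = 2 cache lines.
Row-major traversal misses (one per line touched): 123 * ceil(27 * 4 / 64) = 246
Column-major traversal misses (no reuse, every access misses): 123 * 27 = 3321
Ratio = 3321 / 246 = 13.5

13.5


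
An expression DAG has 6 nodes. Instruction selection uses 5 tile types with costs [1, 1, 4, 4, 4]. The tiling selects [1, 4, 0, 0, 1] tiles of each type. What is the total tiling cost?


Total cost = sum(count_i * cost_i)
= 1*1 + 4*1 + 0*4 + 0*4 + 1*4
= 9

9


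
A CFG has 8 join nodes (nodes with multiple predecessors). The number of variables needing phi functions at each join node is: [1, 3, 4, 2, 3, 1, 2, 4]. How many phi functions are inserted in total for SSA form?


Total phi functions = sum of phi functions at each join node
= 1 + 3 + 4 + 2 + 3 + 1 + 2 + 4 = 20

20


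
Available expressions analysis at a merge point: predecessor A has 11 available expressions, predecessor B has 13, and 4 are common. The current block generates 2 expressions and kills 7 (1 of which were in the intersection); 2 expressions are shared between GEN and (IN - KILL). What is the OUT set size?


IN = intersection of predecessors = 4
IN - KILL = 4 - 1 = 3
|OUT| = |GEN| + |IN - KILL| - |GEN ∩ (IN - KILL)| = 2 + 3 - 2 = 3

3


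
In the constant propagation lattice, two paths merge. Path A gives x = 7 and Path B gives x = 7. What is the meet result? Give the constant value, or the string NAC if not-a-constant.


Meet operation: if both paths give the same constant, result is that constant; if they differ, result is NAC (not-a-constant).
Path A: 7, Path B: 7 -> equal
Result: constant -> 7

7


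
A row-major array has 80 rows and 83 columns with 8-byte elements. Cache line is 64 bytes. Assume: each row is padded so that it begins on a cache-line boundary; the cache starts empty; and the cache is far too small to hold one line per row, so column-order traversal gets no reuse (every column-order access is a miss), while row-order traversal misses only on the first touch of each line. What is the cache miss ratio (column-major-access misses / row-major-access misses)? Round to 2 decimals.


Each row occupies 83 * 8 = 664 bytes and starts on a line boundary, so it spans ceil(664 / 64) = 11 cache lines.
Row-major traversal misses (one per line touched): 80 * ceil(83 * 8 / 64) = 880
Column-major traversal misses (no reuse, every access misses): 80 * 83 = 6640
Ratio = 6640 / 880 = 7.55

7.55


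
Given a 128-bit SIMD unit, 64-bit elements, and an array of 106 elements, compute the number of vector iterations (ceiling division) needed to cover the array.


Width = 128 / 64 = 2 elements per vector op
Iterations = ceil(106 / 2) = 53

53


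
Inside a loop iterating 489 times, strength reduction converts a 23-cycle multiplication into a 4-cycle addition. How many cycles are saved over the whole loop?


Per-iteration saving = 23 - 4 = 19
Total saved = 489 * 19 = 9291

9291


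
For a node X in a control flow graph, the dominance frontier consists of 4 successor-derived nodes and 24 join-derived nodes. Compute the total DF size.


DF(X) = direct successor contributions + join point contributions
= 4 + 24 = 28

28


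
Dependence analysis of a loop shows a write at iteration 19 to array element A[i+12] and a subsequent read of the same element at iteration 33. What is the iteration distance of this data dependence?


Distance = read iteration - write iteration
= 33 - 19 = 14

14


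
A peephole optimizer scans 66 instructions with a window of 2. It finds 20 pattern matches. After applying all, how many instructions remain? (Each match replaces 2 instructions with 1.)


Each match removes 1 instructions.
Total removed = 20 * 1 = 20
Remaining = 66 - 20 = 46

46


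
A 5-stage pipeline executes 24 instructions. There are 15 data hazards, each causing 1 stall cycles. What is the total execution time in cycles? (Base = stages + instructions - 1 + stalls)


Base cycles = 5 + 24 - 1 = 28
Total stalls = 15 * 1 = 15
Total = 28 + 15 = 43

43


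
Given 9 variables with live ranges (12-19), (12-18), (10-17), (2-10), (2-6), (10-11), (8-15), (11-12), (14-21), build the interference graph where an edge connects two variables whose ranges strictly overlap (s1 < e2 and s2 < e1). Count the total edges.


Check all pairs for overlapping intervals.
Two intervals (s1,e1) and (s2,e2) overlap if s1 < e2 and s2 < e1.
v0 (12-19) vs v1..v8: overlaps v1, v2, v6, v8 -> 4
v1 (12-18) vs v2..v8: overlaps v2, v6, v8 -> 3
v2 (10-17) vs v3..v8: overlaps v5, v6, v7, v8 -> 4
v3 (2-10) vs v4..v8: overlaps v4, v6 -> 2
v4 (2-6) vs v5..v8: overlaps none -> 0
v5 (10-11) vs v6..v8: overlaps v6 -> 1
v6 (8-15) vs v7..v8: overlaps v7, v8 -> 2
v7 (11-12) vs v8: overlaps none -> 0
Total overlapping pairs = 4 + 3 + 4 + 2 + 0 + 1 + 2 + 0 = 16

16


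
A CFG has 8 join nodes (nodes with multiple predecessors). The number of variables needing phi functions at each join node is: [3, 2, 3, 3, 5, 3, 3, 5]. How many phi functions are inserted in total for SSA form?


Total phi functions = sum of phi functions at each join node
= 3 + 2 + 3 + 3 + 5 + 3 + 3 + 5 = 27

27


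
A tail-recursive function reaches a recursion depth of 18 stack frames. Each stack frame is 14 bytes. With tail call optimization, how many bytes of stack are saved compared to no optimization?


Without TCO: 18 * 14 = 252 bytes
With TCO: reuse 1 frame = 14 bytes
Savings = 252 - 14 = 238

238


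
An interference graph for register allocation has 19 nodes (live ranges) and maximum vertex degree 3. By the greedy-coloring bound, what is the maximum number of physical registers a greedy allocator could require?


Greedy coloring never needs more than (max_degree + 1) colors: when coloring a vertex, at most max_degree neighbors are already colored.
Upper bound = 3 + 1 = 4

4


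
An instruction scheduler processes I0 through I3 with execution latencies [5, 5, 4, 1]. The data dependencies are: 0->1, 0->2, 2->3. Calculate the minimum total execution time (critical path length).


Compute longest path through dependency graph: dist(Ik) = max over predecessors of dist + latency(Ik).
dist(I0) = latency 5 = 5
dist(I1) = dist(I0) + 5 = 5 + 5 = 10
dist(I2) = dist(I0) + 4 = 5 + 4 = 9
dist(I3) = dist(I2) + 1 = 9 + 1 = 10
Critical path = max dist = 10

10


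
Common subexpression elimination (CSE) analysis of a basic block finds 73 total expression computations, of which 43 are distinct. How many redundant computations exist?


CSE count = total expressions - unique expressions
= 73 - 43 = 30

30


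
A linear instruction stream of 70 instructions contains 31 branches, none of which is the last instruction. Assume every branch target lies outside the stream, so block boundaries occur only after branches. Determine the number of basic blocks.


With no in-sequence branch targets, the leaders are the first instruction plus the instruction after each branch.
Number of basic blocks = branches + 1
= 31 + 1 = 32

32


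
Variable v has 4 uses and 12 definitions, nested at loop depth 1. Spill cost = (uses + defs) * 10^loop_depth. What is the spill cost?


uses + defs = 4 + 12 = 16
10^1 = 10
Spill cost = 16 * 10 = 160

160


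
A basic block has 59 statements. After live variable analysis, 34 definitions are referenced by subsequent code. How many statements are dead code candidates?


Dead code = total statements - live definitions
= 59 - 34 = 25

25


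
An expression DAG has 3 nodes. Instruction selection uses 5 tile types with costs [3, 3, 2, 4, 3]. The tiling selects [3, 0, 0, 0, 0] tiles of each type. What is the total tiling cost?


Total cost = sum(count_i * cost_i)
= 3*3 + 0*3 + 0*2 + 0*4 + 0*3
= 9

9


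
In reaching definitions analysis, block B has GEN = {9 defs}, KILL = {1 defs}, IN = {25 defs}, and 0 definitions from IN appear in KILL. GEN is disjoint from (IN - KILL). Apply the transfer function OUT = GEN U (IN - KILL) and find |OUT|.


IN - KILL: 25 - 0 = 25 surviving definitions
OUT = GEN + surviving = 9 + 25 = 34

34


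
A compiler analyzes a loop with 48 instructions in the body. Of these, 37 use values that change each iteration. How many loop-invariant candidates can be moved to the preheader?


Invariant candidates = total - loop-dependent
= 48 - 37 = 11

11


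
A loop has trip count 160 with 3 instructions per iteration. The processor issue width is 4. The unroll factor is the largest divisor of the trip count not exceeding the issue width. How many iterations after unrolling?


Largest divisor of 160 <= 4 is 4
New iterations = 160 / 4 = 40

40


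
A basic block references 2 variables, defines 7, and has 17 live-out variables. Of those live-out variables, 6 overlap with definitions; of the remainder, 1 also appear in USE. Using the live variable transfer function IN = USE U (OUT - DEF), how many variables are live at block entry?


OUT - DEF: 17 - 6 = 11
|IN| = |USE| + |OUT - DEF| - |USE ∩ (OUT - DEF)| = 2 + 11 - 1 = 12

12


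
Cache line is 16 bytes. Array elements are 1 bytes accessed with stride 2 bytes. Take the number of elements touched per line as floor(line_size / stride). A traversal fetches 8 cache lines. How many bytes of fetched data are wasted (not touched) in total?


Elements per line = floor(16 / 2) = 8
Bytes used per line = 8 * 1 = 8
Wasted per line = 16 - 8 = 8
Total wasted = 8 * 8 = 64

64


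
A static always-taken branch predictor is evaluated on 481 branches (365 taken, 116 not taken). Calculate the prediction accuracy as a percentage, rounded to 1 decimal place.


Predictor: always-taken
Correct predictions = 365
Accuracy = 365 / 481 * 100 = 75.9%

75.9


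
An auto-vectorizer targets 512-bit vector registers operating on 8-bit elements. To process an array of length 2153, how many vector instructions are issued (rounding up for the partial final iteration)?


Width = 512 / 8 = 64 elements per vector op
Iterations = ceil(2153 / 64) = 34

34


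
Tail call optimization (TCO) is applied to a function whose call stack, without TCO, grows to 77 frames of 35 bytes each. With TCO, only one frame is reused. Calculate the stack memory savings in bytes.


Without TCO: 77 * 35 = 2695 bytes
With TCO: reuse 1 frame = 35 bytes
Savings = 2695 - 35 = 2660

2660


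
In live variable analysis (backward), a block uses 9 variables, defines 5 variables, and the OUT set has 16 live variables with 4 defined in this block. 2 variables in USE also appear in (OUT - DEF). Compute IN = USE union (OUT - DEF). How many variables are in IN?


OUT - DEF: 16 - 4 = 12
|IN| = |USE| + |OUT - DEF| - |USE ∩ (OUT - DEF)| = 9 + 12 - 2 = 19

19


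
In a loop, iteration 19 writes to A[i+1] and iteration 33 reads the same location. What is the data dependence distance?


Distance = read iteration - write iteration
= 33 - 19 = 14

14


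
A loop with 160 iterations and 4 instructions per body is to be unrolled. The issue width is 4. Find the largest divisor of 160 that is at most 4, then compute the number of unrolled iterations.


Largest divisor of 160 <= 4 is 4
New iterations = 160 / 4 = 40

40


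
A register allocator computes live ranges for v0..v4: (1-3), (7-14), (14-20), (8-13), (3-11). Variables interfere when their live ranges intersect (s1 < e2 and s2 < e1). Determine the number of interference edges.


Check all pairs for overlapping intervals.
Two intervals (s1,e1) and (s2,e2) overlap if s1 < e2 and s2 < e1.
v0 (1-3) vs v1..v4: overlaps none -> 0
v1 (7-14) vs v2..v4: overlaps v3, v4 -> 2
v2 (14-20) vs v3..v4: overlaps none -> 0
v3 (8-13) vs v4: overlaps v4 -> 1
Total overlapping pairs = 0 + 2 + 0 + 1 = 3

3


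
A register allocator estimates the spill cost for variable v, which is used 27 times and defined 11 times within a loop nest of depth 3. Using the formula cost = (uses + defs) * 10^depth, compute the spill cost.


uses + defs = 27 + 11 = 38
10^3 = 1000
Spill cost = 38 * 1000 = 38000

38000


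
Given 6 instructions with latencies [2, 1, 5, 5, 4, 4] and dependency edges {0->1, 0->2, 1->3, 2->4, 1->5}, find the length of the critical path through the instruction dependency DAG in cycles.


Compute longest path through dependency graph: dist(Ik) = max over predecessors of dist + latency(Ik).
dist(I0) = latency 2 = 2
dist(I1) = dist(I0) + 1 = 2 + 1 = 3
dist(I2) = dist(I0) + 5 = 2 + 5 = 7
dist(I3) = dist(I1) + 5 = 3 + 5 = 8
dist(I4) = dist(I2) + 4 = 7 + 4 = 11
dist(I5) = dist(I1) + 4 = 3 + 4 = 7
Critical path = max dist = 11

11


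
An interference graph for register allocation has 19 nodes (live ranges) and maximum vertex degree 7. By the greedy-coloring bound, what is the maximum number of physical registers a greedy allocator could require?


Greedy coloring never needs more than (max_degree + 1) colors: when coloring a vertex, at most max_degree neighbors are already colored.
Upper bound = 7 + 1 = 8

8


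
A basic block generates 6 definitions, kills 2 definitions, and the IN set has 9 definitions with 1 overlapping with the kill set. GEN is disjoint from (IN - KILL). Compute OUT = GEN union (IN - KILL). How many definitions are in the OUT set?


IN - KILL: 9 - 1 = 8 surviving definitions
OUT = GEN + surviving = 6 + 8 = 14

14


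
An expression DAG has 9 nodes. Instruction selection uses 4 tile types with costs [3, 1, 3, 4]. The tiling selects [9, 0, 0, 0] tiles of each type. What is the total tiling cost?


Total cost = sum(count_i * cost_i)
= 9*3 + 0*1 + 0*3 + 0*4
= 27

27


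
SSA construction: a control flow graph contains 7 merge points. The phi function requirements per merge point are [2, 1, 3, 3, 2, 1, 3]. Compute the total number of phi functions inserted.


Total phi functions = sum of phi functions at each join node
= 2 + 1 + 3 + 3 + 2 + 1 + 3 = 15

15


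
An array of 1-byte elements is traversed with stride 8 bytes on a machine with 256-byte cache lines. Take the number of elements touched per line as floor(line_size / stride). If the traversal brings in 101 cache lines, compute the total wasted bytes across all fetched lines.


Elements per line = floor(256 / 8) = 32
Bytes used per line = 32 * 1 = 32
Wasted per line = 256 - 32 = 224
Total wasted = 224 * 101 = 22624

22624


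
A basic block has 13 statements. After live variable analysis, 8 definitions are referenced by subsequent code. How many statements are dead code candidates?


Dead code = total statements - live definitions
= 13 - 8 = 5

5


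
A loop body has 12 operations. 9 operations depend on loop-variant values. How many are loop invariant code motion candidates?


Invariant candidates = total - loop-dependent
= 12 - 9 = 3

3


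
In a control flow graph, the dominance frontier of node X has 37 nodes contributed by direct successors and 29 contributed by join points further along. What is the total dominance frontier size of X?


DF(X) = direct successor contributions + join point contributions
= 37 + 29 = 66

66


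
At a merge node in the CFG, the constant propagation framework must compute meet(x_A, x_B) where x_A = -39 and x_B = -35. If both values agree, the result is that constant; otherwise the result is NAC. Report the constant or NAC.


Meet operation: if both paths give the same constant, result is that constant; if they differ, result is NAC (not-a-constant).
Path A: -39, Path B: -35 -> differ
Result: not-a-constant -> NAC

NAC


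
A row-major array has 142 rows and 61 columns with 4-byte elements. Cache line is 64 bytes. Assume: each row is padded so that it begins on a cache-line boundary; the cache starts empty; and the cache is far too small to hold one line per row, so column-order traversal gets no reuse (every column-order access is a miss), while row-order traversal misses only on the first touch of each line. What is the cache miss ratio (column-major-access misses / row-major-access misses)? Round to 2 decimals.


Each row occupies 61 * 4 = 244 bytes and starts on a line boundary, so it spans ceil(244 / 64) = 4 cache lines.
Row-major traversal misses (one per line touched): 142 * ceil(61 * 4 / 64) = 568
Column-major traversal misses (no reuse, every access misses): 142 * 61 = 8662
Ratio = 8662 / 568 = 15.25

15.25


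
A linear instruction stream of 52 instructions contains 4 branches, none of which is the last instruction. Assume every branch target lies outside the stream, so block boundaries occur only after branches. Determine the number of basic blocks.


With no in-sequence branch targets, the leaders are the first instruction plus the instruction after each branch.
Number of basic blocks = branches + 1
= 4 + 1 = 5

5


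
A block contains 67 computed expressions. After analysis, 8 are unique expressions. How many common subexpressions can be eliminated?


CSE count = total expressions - unique expressions
= 67 - 8 = 59

59


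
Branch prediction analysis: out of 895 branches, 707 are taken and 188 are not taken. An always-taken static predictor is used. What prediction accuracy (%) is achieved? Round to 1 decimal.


Predictor: always-taken
Correct predictions = 707
Accuracy = 707 / 895 * 100 = 79.0%

79.0


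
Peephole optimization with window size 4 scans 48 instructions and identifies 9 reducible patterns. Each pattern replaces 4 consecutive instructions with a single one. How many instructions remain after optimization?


Each match removes 3 instructions.
Total removed = 9 * 3 = 27
Remaining = 48 - 27 = 21

21


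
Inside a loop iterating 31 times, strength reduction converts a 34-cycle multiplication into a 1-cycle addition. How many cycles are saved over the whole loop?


Per-iteration saving = 34 - 1 = 33
Total saved = 31 * 33 = 1023

1023


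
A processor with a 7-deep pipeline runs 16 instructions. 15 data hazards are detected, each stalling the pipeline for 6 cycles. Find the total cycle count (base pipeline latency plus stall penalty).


Base cycles = 7 + 16 - 1 = 22
Total stalls = 15 * 6 = 90
Total = 22 + 90 = 112

112


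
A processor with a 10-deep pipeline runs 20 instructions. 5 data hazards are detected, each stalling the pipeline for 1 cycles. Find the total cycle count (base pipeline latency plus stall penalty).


Base cycles = 10 + 20 - 1 = 29
Total stalls = 5 * 1 = 5
Total = 29 + 5 = 34

34


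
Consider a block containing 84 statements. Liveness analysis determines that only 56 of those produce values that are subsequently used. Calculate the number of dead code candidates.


Dead code = total statements - live definitions
= 84 - 56 = 28

28


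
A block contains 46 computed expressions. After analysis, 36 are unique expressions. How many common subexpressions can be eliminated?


CSE count = total expressions - unique expressions
= 46 - 36 = 10

10


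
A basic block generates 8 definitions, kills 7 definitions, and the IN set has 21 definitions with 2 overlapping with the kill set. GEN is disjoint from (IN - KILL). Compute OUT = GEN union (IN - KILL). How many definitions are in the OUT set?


IN - KILL: 21 - 2 = 19 surviving definitions
OUT = GEN + surviving = 8 + 19 = 27

27


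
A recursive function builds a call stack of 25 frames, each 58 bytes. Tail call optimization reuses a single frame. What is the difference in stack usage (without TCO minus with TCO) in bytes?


Without TCO: 25 * 58 = 1450 bytes
With TCO: reuse 1 frame = 58 bytes
Savings = 1450 - 58 = 1392

1392


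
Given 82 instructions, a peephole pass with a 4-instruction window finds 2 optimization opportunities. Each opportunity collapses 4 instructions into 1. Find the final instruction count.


Each match removes 3 instructions.
Total removed = 2 * 3 = 6
Remaining = 82 - 6 = 76

76


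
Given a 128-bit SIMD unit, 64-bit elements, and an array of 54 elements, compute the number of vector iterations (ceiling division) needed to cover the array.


Width = 128 / 64 = 2 elements per vector op
Iterations = ceil(54 / 2) = 27

27


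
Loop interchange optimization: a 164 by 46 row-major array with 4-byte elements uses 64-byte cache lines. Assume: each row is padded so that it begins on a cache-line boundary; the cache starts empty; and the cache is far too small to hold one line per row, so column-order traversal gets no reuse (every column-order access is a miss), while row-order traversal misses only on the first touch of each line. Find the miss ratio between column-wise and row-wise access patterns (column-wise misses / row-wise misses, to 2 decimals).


Each row occupies 46 * 4 = 184 bytes and starts on a line boundary, so it spans ceil(184 / 64) = 3 cache lines.
Row-major traversal misses (one per line touched): 164 * ceil(46 * 4 / 64) = 492
Column-major traversal misses (no reuse, every access misses): 164 * 46 = 7544
Ratio = 7544 / 492 = 15.33

15.33


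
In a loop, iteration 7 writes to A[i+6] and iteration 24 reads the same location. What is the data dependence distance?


Distance = read iteration - write iteration
= 24 - 7 = 17

17


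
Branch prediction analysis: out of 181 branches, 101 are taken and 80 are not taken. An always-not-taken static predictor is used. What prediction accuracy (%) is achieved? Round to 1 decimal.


Predictor: always-not-taken
Correct predictions = 80
Accuracy = 80 / 181 * 100 = 44.2%

44.2


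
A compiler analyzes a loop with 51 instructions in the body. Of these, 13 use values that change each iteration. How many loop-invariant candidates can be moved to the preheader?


Invariant candidates = total - loop-dependent
= 51 - 13 = 38

38


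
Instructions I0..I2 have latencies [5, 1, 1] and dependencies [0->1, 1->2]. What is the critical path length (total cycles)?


Compute longest path through dependency graph: dist(Ik) = max over predecessors of dist + latency(Ik).
dist(I0) = latency 5 = 5
dist(I1) = dist(I0) + 1 = 5 + 1 = 6
dist(I2) = dist(I1) + 1 = 6 + 1 = 7
Critical path = max dist = 7

7


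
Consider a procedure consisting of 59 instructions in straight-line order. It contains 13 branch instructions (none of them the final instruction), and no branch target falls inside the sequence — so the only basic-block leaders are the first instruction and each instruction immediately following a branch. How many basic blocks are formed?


With no in-sequence branch targets, the leaders are the first instruction plus the instruction after each branch.
Number of basic blocks = branches + 1
= 13 + 1 = 14

14


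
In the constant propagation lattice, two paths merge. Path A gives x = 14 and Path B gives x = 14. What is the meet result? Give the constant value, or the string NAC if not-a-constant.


Meet operation: if both paths give the same constant, result is that constant; if they differ, result is NAC (not-a-constant).
Path A: 14, Path B: 14 -> equal
Result: constant -> 14

14


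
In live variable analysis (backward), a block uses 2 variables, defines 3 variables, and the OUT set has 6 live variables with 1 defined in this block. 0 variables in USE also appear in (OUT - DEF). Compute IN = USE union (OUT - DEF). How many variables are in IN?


OUT - DEF: 6 - 1 = 5
|IN| = |USE| + |OUT - DEF| - |USE ∩ (OUT - DEF)| = 2 + 5 - 0 = 7

7


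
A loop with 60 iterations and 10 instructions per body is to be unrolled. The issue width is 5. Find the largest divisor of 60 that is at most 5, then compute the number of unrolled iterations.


Largest divisor of 60 <= 5 is 5
New iterations = 60 / 5 = 12

12


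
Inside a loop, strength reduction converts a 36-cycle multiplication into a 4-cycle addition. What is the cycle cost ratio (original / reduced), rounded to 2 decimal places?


Ratio = mult_cost / add_cost = 36 / 4 = 9.0

9.0


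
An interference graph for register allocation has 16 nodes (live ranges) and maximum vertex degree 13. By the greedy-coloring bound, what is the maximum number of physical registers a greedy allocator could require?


Greedy coloring never needs more than (max_degree + 1) colors: when coloring a vertex, at most max_degree neighbors are already colored.
Upper bound = 13 + 1 = 14

14


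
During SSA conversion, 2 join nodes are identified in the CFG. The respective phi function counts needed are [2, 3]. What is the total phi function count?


Total phi functions = sum of phi functions at each join node
= 2 + 3 = 5

5


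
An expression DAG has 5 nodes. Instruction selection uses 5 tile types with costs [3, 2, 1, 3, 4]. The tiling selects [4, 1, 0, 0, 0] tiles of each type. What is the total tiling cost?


Total cost = sum(count_i * cost_i)
= 4*3 + 1*2 + 0*1 + 0*3 + 0*4
= 14

14


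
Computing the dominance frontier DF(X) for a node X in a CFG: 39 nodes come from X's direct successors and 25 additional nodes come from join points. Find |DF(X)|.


DF(X) = direct successor contributions + join point contributions
= 39 + 25 = 64

64


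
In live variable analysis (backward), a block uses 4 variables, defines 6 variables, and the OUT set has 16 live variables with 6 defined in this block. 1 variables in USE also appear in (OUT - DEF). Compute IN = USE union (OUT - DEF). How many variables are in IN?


OUT - DEF: 16 - 6 = 10
|IN| = |USE| + |OUT - DEF| - |USE ∩ (OUT - DEF)| = 4 + 10 - 1 = 13

13


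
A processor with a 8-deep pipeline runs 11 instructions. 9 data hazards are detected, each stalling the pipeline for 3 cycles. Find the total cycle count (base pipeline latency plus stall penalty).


Base cycles = 8 + 11 - 1 = 18
Total stalls = 9 * 3 = 27
Total = 18 + 27 = 45

45


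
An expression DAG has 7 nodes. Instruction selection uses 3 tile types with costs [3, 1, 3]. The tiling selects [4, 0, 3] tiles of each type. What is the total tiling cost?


Total cost = sum(count_i * cost_i)
= 4*3 + 0*1 + 3*3
= 21

21


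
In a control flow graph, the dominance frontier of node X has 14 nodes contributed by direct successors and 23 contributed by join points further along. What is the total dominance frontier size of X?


DF(X) = direct successor contributions + join point contributions
= 14 + 23 = 37

37


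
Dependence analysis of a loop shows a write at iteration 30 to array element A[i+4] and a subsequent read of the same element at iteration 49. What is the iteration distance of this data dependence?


Distance = read iteration - write iteration
= 49 - 30 = 19

19


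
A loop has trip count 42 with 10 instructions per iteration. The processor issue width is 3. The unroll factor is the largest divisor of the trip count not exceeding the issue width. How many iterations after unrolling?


Largest divisor of 42 <= 3 is 3
New iterations = 42 / 3 = 14

14


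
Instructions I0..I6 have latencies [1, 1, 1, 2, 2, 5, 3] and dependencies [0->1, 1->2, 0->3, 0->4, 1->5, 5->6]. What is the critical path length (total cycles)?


Compute longest path through dependency graph: dist(Ik) = max over predecessors of dist + latency(Ik).
dist(I0) = latency 1 = 1
dist(I1) = dist(I0) + 1 = 1 + 1 = 2
dist(I2) = dist(I1) + 1 = 2 + 1 = 3
dist(I3) = dist(I0) + 2 = 1 + 2 = 3
dist(I4) = dist(I0) + 2 = 1 + 2 = 3
dist(I5) = dist(I1) + 5 = 2 + 5 = 7
dist(I6) = dist(I5) + 3 = 7 + 3 = 10
Critical path = max dist = 10

10


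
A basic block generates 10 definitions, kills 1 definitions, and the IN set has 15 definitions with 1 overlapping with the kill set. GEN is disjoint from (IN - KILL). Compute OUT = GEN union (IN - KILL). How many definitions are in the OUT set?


IN - KILL: 15 - 1 = 14 surviving definitions
OUT = GEN + surviving = 10 + 14 = 24

24


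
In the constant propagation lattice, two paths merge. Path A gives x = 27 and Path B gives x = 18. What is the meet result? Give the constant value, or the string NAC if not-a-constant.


Meet operation: if both paths give the same constant, result is that constant; if they differ, result is NAC (not-a-constant).
Path A: 27, Path B: 18 -> differ
Result: not-a-constant -> NAC

NAC


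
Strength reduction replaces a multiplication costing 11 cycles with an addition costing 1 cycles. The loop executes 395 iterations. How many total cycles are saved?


Per-iteration saving = 11 - 1 = 10
Total saved = 395 * 10 = 3950

3950


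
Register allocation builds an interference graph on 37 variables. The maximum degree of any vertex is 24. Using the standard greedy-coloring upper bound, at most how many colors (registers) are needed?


Greedy coloring never needs more than (max_degree + 1) colors: when coloring a vertex, at most max_degree neighbors are already colored.
Upper bound = 24 + 1 = 25

25


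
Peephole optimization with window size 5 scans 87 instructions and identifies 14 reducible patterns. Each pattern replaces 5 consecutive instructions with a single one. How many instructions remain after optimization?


Each match removes 4 instructions.
Total removed = 14 * 4 = 56
Remaining = 87 - 56 = 31

31


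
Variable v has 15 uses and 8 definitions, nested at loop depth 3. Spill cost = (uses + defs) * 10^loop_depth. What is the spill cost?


uses + defs = 15 + 8 = 23
10^3 = 1000
Spill cost = 23 * 1000 = 23000

23000


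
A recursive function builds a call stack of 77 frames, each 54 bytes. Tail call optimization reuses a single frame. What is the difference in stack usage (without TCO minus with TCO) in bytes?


Without TCO: 77 * 54 = 4158 bytes
With TCO: reuse 1 frame = 54 bytes
Savings = 4158 - 54 = 4104

4104


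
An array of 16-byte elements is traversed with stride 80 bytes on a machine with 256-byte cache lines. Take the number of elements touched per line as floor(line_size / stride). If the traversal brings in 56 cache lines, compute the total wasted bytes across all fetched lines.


Elements per line = floor(256 / 80) = 3
Bytes used per line = 3 * 16 = 48
Wasted per line = 256 - 48 = 208
Total wasted = 208 * 56 = 11648

11648


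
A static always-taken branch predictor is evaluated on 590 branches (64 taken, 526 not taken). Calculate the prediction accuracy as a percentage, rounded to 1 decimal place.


Predictor: always-taken
Correct predictions = 64
Accuracy = 64 / 590 * 100 = 10.8%

10.8


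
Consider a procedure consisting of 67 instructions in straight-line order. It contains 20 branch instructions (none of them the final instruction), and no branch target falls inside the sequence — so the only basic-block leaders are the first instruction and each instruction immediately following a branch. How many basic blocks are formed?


With no in-sequence branch targets, the leaders are the first instruction plus the instruction after each branch.
Number of basic blocks = branches + 1
= 20 + 1 = 21

21


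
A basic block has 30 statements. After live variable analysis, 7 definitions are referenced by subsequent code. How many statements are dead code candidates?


Dead code = total statements - live definitions
= 30 - 7 = 23

23


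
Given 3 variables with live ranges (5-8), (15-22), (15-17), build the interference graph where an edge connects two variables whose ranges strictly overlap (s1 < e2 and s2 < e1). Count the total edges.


Check all pairs for overlapping intervals.
Two intervals (s1,e1) and (s2,e2) overlap if s1 < e2 and s2 < e1.
v0 (5-8) vs v1..v2: overlaps none -> 0
v1 (15-22) vs v2: overlaps v2 -> 1
Total overlapping pairs = 0 + 1 = 1

1


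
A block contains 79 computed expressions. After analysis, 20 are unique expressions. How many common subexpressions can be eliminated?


CSE count = total expressions - unique expressions
= 79 - 20 = 59

59


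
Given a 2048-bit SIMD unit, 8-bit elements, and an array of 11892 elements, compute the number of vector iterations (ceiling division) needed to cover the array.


Width = 2048 / 8 = 256 elements per vector op
Iterations = ceil(11892 / 256) = 47

47


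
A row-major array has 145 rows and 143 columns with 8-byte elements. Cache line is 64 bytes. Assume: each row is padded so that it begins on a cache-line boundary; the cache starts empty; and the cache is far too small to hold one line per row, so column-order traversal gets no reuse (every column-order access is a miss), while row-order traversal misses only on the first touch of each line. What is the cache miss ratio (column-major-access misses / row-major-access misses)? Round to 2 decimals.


Each row occupies 143 * 8 = 1144 bytes and starts on a line boundary, so it spans ceil(1144 / 64) = 18 cache lines.
Row-major traversal misses (one per line touched): 145 * ceil(143 * 8 / 64) = 2610
Column-major traversal misses (no reuse, every access misses): 145 * 143 = 20735
Ratio = 20735 / 2610 = 7.94

7.94


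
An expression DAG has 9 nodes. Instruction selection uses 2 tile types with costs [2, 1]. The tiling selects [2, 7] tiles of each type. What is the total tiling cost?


Total cost = sum(count_i * cost_i)
= 2*2 + 7*1
= 11

11


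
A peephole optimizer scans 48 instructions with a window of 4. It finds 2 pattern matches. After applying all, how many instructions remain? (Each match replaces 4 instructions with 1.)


Each match removes 3 instructions.
Total removed = 2 * 3 = 6
Remaining = 48 - 6 = 42

42


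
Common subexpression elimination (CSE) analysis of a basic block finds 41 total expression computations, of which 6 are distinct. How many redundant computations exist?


CSE count = total expressions - unique expressions
= 41 - 6 = 35

35


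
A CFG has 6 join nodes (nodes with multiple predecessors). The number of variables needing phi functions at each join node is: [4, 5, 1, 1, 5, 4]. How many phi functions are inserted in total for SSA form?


Total phi functions = sum of phi functions at each join node
= 4 + 5 + 1 + 1 + 5 + 4 = 20

20


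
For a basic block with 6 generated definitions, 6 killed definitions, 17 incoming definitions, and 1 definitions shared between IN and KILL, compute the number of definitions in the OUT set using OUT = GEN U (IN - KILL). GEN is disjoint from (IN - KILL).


IN - KILL: 17 - 1 = 16 surviving definitions
OUT = GEN + surviving = 6 + 16 = 22

22


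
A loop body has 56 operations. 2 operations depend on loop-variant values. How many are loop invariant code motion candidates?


Invariant candidates = total - loop-dependent
= 56 - 2 = 54

54


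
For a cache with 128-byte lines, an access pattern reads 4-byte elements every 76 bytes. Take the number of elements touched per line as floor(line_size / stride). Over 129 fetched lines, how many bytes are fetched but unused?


Elements per line = floor(128 / 76) = 1
Bytes used per line = 1 * 4 = 4
Wasted per line = 128 - 4 = 124
Total wasted = 124 * 129 = 15996

15996


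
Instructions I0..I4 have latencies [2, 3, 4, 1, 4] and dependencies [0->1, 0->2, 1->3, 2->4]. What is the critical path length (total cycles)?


Compute longest path through dependency graph: dist(Ik) = max over predecessors of dist + latency(Ik).
dist(I0) = latency 2 = 2
dist(I1) = dist(I0) + 3 = 2 + 3 = 5
dist(I2) = dist(I0) + 4 = 2 + 4 = 6
dist(I3) = dist(I1) + 1 = 5 + 1 = 6
dist(I4) = dist(I2) + 4 = 6 + 4 = 10
Critical path = max dist = 10

10


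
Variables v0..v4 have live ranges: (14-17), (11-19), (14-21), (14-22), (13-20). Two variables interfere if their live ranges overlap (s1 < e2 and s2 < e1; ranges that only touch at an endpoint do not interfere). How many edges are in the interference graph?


Check all pairs for overlapping intervals.
Two intervals (s1,e1) and (s2,e2) overlap if s1 < e2 and s2 < e1.
v0 (14-17) vs v1..v4: overlaps v1, v2, v3, v4 -> 4
v1 (11-19) vs v2..v4: overlaps v2, v3, v4 -> 3
v2 (14-21) vs v3..v4: overlaps v3, v4 -> 2
v3 (14-22) vs v4: overlaps v4 -> 1
Total overlapping pairs = 4 + 3 + 2 + 1 = 10

10


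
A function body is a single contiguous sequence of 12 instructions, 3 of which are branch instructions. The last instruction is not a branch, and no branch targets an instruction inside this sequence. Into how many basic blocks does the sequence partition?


With no in-sequence branch targets, the leaders are the first instruction plus the instruction after each branch.
Number of basic blocks = branches + 1
= 3 + 1 = 4

4


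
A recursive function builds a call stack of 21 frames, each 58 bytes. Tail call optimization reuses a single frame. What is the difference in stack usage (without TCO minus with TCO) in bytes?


Without TCO: 21 * 58 = 1218 bytes
With TCO: reuse 1 frame = 58 bytes
Savings = 1218 - 58 = 1160

1160


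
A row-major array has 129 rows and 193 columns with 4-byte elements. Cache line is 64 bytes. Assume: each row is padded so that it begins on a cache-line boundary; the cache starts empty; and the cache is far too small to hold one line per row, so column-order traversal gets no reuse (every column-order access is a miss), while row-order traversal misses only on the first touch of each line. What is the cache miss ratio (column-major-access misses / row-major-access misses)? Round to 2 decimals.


Each row occupies 193 * 4 = 772 bytes and starts on a line boundary, so it spans ceil(772 / 64) = 13 cache lines.
Row-major traversal misses (one per line touched): 129 * ceil(193 * 4 / 64) = 1677
Column-major traversal misses (no reuse, every access misses): 129 * 193 = 24897
Ratio = 24897 / 1677 = 14.85

14.85


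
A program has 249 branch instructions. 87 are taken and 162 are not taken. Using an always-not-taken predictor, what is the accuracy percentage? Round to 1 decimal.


Predictor: always-not-taken
Correct predictions = 162
Accuracy = 162 / 249 * 100 = 65.1%

65.1


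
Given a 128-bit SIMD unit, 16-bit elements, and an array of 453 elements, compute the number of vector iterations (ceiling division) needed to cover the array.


Width = 128 / 16 = 8 elements per vector op
Iterations = ceil(453 / 8) = 57

57


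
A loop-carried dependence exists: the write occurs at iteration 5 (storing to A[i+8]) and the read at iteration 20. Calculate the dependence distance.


Distance = read iteration - write iteration
= 20 - 5 = 15

15


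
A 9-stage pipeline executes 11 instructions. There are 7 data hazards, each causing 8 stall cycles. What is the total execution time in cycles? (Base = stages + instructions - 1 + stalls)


Base cycles = 9 + 11 - 1 = 19
Total stalls = 7 * 8 = 56
Total = 19 + 56 = 75

75


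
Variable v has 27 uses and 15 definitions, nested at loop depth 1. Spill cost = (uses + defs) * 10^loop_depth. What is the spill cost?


uses + defs = 27 + 15 = 42
10^1 = 10
Spill cost = 42 * 10 = 420

420


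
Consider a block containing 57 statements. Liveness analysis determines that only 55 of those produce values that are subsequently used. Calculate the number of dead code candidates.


Dead code = total statements - live definitions
= 57 - 55 = 2

2


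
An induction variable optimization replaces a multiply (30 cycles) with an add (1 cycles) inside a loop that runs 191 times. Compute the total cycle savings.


Per-iteration saving = 30 - 1 = 29
Total saved = 191 * 29 = 5539

5539


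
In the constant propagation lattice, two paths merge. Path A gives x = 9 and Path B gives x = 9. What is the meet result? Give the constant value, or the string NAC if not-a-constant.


Meet operation: if both paths give the same constant, result is that constant; if they differ, result is NAC (not-a-constant).
Path A: 9, Path B: 9 -> equal
Result: constant -> 9

9
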